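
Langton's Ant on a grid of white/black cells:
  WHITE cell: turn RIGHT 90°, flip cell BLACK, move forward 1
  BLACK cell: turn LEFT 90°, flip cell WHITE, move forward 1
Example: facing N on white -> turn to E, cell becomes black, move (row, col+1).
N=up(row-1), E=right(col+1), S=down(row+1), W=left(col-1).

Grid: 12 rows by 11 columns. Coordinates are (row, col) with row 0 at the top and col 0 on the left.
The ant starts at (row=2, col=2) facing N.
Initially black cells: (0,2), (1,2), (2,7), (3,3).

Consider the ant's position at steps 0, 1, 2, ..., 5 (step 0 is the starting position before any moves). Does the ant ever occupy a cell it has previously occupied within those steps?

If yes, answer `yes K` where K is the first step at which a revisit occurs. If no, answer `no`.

Step 1: on WHITE (2,2): turn R to E, flip to black, move to (2,3). |black|=5 — new cell
Step 2: on WHITE (2,3): turn R to S, flip to black, move to (3,3). |black|=6 — new cell
Step 3: on BLACK (3,3): turn L to E, flip to white, move to (3,4). |black|=5 — new cell
Step 4: on WHITE (3,4): turn R to S, flip to black, move to (4,4). |black|=6 — new cell
Step 5: on WHITE (4,4): turn R to W, flip to black, move to (4,3). |black|=7 — new cell
No revisit within 5 steps.

Answer: no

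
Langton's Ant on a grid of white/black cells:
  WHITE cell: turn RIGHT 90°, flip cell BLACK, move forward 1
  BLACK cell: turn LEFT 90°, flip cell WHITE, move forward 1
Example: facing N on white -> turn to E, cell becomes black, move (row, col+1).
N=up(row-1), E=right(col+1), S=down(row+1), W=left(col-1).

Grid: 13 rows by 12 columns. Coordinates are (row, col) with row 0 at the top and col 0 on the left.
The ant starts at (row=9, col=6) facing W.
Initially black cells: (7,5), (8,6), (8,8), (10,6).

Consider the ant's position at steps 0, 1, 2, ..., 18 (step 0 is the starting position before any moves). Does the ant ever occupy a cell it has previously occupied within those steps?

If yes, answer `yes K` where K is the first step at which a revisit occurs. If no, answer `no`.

Step 1: on WHITE (9,6): turn R to N, flip to black, move to (8,6). |black|=5 — new cell
Step 2: on BLACK (8,6): turn L to W, flip to white, move to (8,5). |black|=4 — new cell
Step 3: on WHITE (8,5): turn R to N, flip to black, move to (7,5). |black|=5 — new cell
Step 4: on BLACK (7,5): turn L to W, flip to white, move to (7,4). |black|=4 — new cell
Step 5: on WHITE (7,4): turn R to N, flip to black, move to (6,4). |black|=5 — new cell
Step 6: on WHITE (6,4): turn R to E, flip to black, move to (6,5). |black|=6 — new cell
Step 7: on WHITE (6,5): turn R to S, flip to black, move to (7,5). |black|=7 — REVISIT

Answer: yes 7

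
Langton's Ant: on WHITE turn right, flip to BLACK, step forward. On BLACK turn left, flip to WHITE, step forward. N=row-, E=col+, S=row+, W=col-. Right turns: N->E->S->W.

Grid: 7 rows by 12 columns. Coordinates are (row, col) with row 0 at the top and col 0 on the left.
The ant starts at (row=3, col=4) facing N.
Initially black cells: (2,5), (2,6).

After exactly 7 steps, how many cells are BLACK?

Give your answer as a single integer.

Answer: 7

Derivation:
Step 1: on WHITE (3,4): turn R to E, flip to black, move to (3,5). |black|=3
Step 2: on WHITE (3,5): turn R to S, flip to black, move to (4,5). |black|=4
Step 3: on WHITE (4,5): turn R to W, flip to black, move to (4,4). |black|=5
Step 4: on WHITE (4,4): turn R to N, flip to black, move to (3,4). |black|=6
Step 5: on BLACK (3,4): turn L to W, flip to white, move to (3,3). |black|=5
Step 6: on WHITE (3,3): turn R to N, flip to black, move to (2,3). |black|=6
Step 7: on WHITE (2,3): turn R to E, flip to black, move to (2,4). |black|=7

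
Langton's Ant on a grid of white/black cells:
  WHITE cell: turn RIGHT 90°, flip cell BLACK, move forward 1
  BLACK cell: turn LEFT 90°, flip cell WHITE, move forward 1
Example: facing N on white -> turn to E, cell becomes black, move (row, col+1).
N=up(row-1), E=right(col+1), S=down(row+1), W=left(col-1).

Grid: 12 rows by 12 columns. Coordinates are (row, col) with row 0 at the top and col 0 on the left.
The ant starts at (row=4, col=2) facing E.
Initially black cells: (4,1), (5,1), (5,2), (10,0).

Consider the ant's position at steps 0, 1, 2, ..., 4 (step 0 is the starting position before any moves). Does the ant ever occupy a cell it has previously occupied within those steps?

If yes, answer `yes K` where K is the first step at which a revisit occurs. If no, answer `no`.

Answer: no

Derivation:
Step 1: on WHITE (4,2): turn R to S, flip to black, move to (5,2). |black|=5 — new cell
Step 2: on BLACK (5,2): turn L to E, flip to white, move to (5,3). |black|=4 — new cell
Step 3: on WHITE (5,3): turn R to S, flip to black, move to (6,3). |black|=5 — new cell
Step 4: on WHITE (6,3): turn R to W, flip to black, move to (6,2). |black|=6 — new cell
No revisit within 4 steps.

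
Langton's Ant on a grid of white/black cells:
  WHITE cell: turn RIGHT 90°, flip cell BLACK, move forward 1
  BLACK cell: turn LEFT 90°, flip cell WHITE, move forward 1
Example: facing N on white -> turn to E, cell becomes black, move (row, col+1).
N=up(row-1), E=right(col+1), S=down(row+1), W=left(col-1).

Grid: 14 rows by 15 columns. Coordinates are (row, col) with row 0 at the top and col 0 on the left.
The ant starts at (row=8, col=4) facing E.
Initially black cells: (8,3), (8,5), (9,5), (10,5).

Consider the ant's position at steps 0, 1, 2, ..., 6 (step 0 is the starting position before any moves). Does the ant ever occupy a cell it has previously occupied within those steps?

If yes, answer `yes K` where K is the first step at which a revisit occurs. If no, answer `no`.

Answer: no

Derivation:
Step 1: on WHITE (8,4): turn R to S, flip to black, move to (9,4). |black|=5 — new cell
Step 2: on WHITE (9,4): turn R to W, flip to black, move to (9,3). |black|=6 — new cell
Step 3: on WHITE (9,3): turn R to N, flip to black, move to (8,3). |black|=7 — new cell
Step 4: on BLACK (8,3): turn L to W, flip to white, move to (8,2). |black|=6 — new cell
Step 5: on WHITE (8,2): turn R to N, flip to black, move to (7,2). |black|=7 — new cell
Step 6: on WHITE (7,2): turn R to E, flip to black, move to (7,3). |black|=8 — new cell
No revisit within 6 steps.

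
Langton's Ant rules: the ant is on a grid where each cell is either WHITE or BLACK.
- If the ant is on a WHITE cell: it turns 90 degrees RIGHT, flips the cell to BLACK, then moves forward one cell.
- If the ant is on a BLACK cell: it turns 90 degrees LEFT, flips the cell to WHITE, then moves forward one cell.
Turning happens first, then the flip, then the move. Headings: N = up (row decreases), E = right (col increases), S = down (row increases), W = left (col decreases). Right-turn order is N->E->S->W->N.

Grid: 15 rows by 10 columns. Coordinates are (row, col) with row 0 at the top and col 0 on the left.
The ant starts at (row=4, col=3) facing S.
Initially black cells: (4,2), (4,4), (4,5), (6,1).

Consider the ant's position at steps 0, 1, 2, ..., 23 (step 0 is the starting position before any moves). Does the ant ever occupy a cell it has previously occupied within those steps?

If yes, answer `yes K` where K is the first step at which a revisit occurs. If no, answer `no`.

Step 1: on WHITE (4,3): turn R to W, flip to black, move to (4,2). |black|=5 — new cell
Step 2: on BLACK (4,2): turn L to S, flip to white, move to (5,2). |black|=4 — new cell
Step 3: on WHITE (5,2): turn R to W, flip to black, move to (5,1). |black|=5 — new cell
Step 4: on WHITE (5,1): turn R to N, flip to black, move to (4,1). |black|=6 — new cell
Step 5: on WHITE (4,1): turn R to E, flip to black, move to (4,2). |black|=7 — REVISIT

Answer: yes 5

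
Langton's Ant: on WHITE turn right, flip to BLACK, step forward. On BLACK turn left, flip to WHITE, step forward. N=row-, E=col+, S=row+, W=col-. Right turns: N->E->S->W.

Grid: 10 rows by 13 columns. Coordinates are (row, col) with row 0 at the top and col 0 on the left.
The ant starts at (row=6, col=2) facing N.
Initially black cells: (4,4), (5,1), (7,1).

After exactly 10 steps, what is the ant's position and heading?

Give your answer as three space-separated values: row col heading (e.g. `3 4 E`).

Step 1: on WHITE (6,2): turn R to E, flip to black, move to (6,3). |black|=4
Step 2: on WHITE (6,3): turn R to S, flip to black, move to (7,3). |black|=5
Step 3: on WHITE (7,3): turn R to W, flip to black, move to (7,2). |black|=6
Step 4: on WHITE (7,2): turn R to N, flip to black, move to (6,2). |black|=7
Step 5: on BLACK (6,2): turn L to W, flip to white, move to (6,1). |black|=6
Step 6: on WHITE (6,1): turn R to N, flip to black, move to (5,1). |black|=7
Step 7: on BLACK (5,1): turn L to W, flip to white, move to (5,0). |black|=6
Step 8: on WHITE (5,0): turn R to N, flip to black, move to (4,0). |black|=7
Step 9: on WHITE (4,0): turn R to E, flip to black, move to (4,1). |black|=8
Step 10: on WHITE (4,1): turn R to S, flip to black, move to (5,1). |black|=9

Answer: 5 1 S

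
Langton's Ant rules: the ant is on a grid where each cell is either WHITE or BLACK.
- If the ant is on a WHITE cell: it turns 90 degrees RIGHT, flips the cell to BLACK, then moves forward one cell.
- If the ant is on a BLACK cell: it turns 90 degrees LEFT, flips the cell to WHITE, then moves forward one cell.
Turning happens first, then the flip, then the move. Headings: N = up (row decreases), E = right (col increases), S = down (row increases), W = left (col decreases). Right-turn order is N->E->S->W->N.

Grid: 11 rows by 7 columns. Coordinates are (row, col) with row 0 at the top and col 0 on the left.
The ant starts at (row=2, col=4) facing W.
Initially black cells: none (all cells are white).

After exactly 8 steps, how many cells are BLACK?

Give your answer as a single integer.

Step 1: on WHITE (2,4): turn R to N, flip to black, move to (1,4). |black|=1
Step 2: on WHITE (1,4): turn R to E, flip to black, move to (1,5). |black|=2
Step 3: on WHITE (1,5): turn R to S, flip to black, move to (2,5). |black|=3
Step 4: on WHITE (2,5): turn R to W, flip to black, move to (2,4). |black|=4
Step 5: on BLACK (2,4): turn L to S, flip to white, move to (3,4). |black|=3
Step 6: on WHITE (3,4): turn R to W, flip to black, move to (3,3). |black|=4
Step 7: on WHITE (3,3): turn R to N, flip to black, move to (2,3). |black|=5
Step 8: on WHITE (2,3): turn R to E, flip to black, move to (2,4). |black|=6

Answer: 6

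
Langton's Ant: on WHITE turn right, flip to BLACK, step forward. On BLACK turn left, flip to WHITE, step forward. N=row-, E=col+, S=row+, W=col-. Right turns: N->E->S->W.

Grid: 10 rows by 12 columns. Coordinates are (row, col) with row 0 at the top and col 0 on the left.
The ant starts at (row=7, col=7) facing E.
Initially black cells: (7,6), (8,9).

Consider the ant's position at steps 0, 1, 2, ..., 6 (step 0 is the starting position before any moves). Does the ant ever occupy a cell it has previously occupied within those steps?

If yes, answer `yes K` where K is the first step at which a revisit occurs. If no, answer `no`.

Step 1: on WHITE (7,7): turn R to S, flip to black, move to (8,7). |black|=3 — new cell
Step 2: on WHITE (8,7): turn R to W, flip to black, move to (8,6). |black|=4 — new cell
Step 3: on WHITE (8,6): turn R to N, flip to black, move to (7,6). |black|=5 — new cell
Step 4: on BLACK (7,6): turn L to W, flip to white, move to (7,5). |black|=4 — new cell
Step 5: on WHITE (7,5): turn R to N, flip to black, move to (6,5). |black|=5 — new cell
Step 6: on WHITE (6,5): turn R to E, flip to black, move to (6,6). |black|=6 — new cell
No revisit within 6 steps.

Answer: no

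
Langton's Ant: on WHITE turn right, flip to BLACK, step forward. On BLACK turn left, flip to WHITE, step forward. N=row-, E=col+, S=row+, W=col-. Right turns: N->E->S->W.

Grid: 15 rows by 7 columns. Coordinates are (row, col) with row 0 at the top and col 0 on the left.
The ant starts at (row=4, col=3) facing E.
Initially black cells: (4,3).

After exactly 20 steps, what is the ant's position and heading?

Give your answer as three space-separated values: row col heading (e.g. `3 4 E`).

Step 1: on BLACK (4,3): turn L to N, flip to white, move to (3,3). |black|=0
Step 2: on WHITE (3,3): turn R to E, flip to black, move to (3,4). |black|=1
Step 3: on WHITE (3,4): turn R to S, flip to black, move to (4,4). |black|=2
Step 4: on WHITE (4,4): turn R to W, flip to black, move to (4,3). |black|=3
Step 5: on WHITE (4,3): turn R to N, flip to black, move to (3,3). |black|=4
Step 6: on BLACK (3,3): turn L to W, flip to white, move to (3,2). |black|=3
Step 7: on WHITE (3,2): turn R to N, flip to black, move to (2,2). |black|=4
Step 8: on WHITE (2,2): turn R to E, flip to black, move to (2,3). |black|=5
Step 9: on WHITE (2,3): turn R to S, flip to black, move to (3,3). |black|=6
Step 10: on WHITE (3,3): turn R to W, flip to black, move to (3,2). |black|=7
Step 11: on BLACK (3,2): turn L to S, flip to white, move to (4,2). |black|=6
Step 12: on WHITE (4,2): turn R to W, flip to black, move to (4,1). |black|=7
Step 13: on WHITE (4,1): turn R to N, flip to black, move to (3,1). |black|=8
Step 14: on WHITE (3,1): turn R to E, flip to black, move to (3,2). |black|=9
Step 15: on WHITE (3,2): turn R to S, flip to black, move to (4,2). |black|=10
Step 16: on BLACK (4,2): turn L to E, flip to white, move to (4,3). |black|=9
Step 17: on BLACK (4,3): turn L to N, flip to white, move to (3,3). |black|=8
Step 18: on BLACK (3,3): turn L to W, flip to white, move to (3,2). |black|=7
Step 19: on BLACK (3,2): turn L to S, flip to white, move to (4,2). |black|=6
Step 20: on WHITE (4,2): turn R to W, flip to black, move to (4,1). |black|=7

Answer: 4 1 W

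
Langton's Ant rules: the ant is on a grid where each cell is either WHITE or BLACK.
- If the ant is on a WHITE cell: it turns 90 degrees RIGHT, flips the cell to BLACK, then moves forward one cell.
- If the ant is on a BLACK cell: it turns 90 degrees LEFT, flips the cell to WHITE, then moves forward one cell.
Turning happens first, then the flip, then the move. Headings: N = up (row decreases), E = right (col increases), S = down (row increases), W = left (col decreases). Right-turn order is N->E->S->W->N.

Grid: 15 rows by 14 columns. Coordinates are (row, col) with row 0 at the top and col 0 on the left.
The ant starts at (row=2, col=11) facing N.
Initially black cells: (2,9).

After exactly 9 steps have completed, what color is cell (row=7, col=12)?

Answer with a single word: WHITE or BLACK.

Answer: WHITE

Derivation:
Step 1: on WHITE (2,11): turn R to E, flip to black, move to (2,12). |black|=2
Step 2: on WHITE (2,12): turn R to S, flip to black, move to (3,12). |black|=3
Step 3: on WHITE (3,12): turn R to W, flip to black, move to (3,11). |black|=4
Step 4: on WHITE (3,11): turn R to N, flip to black, move to (2,11). |black|=5
Step 5: on BLACK (2,11): turn L to W, flip to white, move to (2,10). |black|=4
Step 6: on WHITE (2,10): turn R to N, flip to black, move to (1,10). |black|=5
Step 7: on WHITE (1,10): turn R to E, flip to black, move to (1,11). |black|=6
Step 8: on WHITE (1,11): turn R to S, flip to black, move to (2,11). |black|=7
Step 9: on WHITE (2,11): turn R to W, flip to black, move to (2,10). |black|=8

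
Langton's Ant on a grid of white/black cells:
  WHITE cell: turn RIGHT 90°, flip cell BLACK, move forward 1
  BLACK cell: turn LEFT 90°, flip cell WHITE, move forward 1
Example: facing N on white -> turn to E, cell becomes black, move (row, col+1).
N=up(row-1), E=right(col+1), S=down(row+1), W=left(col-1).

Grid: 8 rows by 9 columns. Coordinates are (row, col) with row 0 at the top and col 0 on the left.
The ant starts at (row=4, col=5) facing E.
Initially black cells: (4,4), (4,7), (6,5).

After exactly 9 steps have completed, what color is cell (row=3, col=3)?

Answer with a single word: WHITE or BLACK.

Step 1: on WHITE (4,5): turn R to S, flip to black, move to (5,5). |black|=4
Step 2: on WHITE (5,5): turn R to W, flip to black, move to (5,4). |black|=5
Step 3: on WHITE (5,4): turn R to N, flip to black, move to (4,4). |black|=6
Step 4: on BLACK (4,4): turn L to W, flip to white, move to (4,3). |black|=5
Step 5: on WHITE (4,3): turn R to N, flip to black, move to (3,3). |black|=6
Step 6: on WHITE (3,3): turn R to E, flip to black, move to (3,4). |black|=7
Step 7: on WHITE (3,4): turn R to S, flip to black, move to (4,4). |black|=8
Step 8: on WHITE (4,4): turn R to W, flip to black, move to (4,3). |black|=9
Step 9: on BLACK (4,3): turn L to S, flip to white, move to (5,3). |black|=8

Answer: BLACK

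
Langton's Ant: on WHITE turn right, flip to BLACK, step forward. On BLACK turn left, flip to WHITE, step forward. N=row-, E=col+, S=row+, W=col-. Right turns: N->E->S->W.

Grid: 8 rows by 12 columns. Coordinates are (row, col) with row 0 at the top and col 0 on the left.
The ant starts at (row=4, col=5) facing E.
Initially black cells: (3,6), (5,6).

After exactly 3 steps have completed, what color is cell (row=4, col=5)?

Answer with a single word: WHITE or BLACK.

Step 1: on WHITE (4,5): turn R to S, flip to black, move to (5,5). |black|=3
Step 2: on WHITE (5,5): turn R to W, flip to black, move to (5,4). |black|=4
Step 3: on WHITE (5,4): turn R to N, flip to black, move to (4,4). |black|=5

Answer: BLACK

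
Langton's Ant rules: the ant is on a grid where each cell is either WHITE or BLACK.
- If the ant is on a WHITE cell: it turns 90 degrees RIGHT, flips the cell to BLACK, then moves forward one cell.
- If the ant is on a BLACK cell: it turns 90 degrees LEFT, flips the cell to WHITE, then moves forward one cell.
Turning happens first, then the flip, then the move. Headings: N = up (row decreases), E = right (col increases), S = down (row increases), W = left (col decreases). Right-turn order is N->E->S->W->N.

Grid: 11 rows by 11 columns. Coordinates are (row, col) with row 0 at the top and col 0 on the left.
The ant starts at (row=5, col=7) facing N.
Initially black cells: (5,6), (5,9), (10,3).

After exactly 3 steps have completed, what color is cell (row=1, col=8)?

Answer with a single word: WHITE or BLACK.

Step 1: on WHITE (5,7): turn R to E, flip to black, move to (5,8). |black|=4
Step 2: on WHITE (5,8): turn R to S, flip to black, move to (6,8). |black|=5
Step 3: on WHITE (6,8): turn R to W, flip to black, move to (6,7). |black|=6

Answer: WHITE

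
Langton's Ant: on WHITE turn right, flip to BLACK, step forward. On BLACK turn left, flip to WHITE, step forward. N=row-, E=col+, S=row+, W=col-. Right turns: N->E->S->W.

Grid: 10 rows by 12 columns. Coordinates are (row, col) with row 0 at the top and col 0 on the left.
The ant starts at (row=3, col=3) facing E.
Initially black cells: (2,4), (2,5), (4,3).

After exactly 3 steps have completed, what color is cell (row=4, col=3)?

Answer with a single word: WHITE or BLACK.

Step 1: on WHITE (3,3): turn R to S, flip to black, move to (4,3). |black|=4
Step 2: on BLACK (4,3): turn L to E, flip to white, move to (4,4). |black|=3
Step 3: on WHITE (4,4): turn R to S, flip to black, move to (5,4). |black|=4

Answer: WHITE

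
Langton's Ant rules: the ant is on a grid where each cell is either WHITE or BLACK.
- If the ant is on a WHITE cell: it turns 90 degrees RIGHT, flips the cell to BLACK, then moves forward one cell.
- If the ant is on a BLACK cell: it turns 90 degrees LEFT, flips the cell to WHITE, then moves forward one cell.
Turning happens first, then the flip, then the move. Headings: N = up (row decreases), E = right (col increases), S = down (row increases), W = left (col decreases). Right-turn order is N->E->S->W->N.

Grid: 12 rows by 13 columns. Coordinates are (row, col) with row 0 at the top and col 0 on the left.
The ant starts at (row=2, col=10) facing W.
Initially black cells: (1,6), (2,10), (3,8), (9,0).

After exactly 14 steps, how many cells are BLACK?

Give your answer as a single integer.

Answer: 12

Derivation:
Step 1: on BLACK (2,10): turn L to S, flip to white, move to (3,10). |black|=3
Step 2: on WHITE (3,10): turn R to W, flip to black, move to (3,9). |black|=4
Step 3: on WHITE (3,9): turn R to N, flip to black, move to (2,9). |black|=5
Step 4: on WHITE (2,9): turn R to E, flip to black, move to (2,10). |black|=6
Step 5: on WHITE (2,10): turn R to S, flip to black, move to (3,10). |black|=7
Step 6: on BLACK (3,10): turn L to E, flip to white, move to (3,11). |black|=6
Step 7: on WHITE (3,11): turn R to S, flip to black, move to (4,11). |black|=7
Step 8: on WHITE (4,11): turn R to W, flip to black, move to (4,10). |black|=8
Step 9: on WHITE (4,10): turn R to N, flip to black, move to (3,10). |black|=9
Step 10: on WHITE (3,10): turn R to E, flip to black, move to (3,11). |black|=10
Step 11: on BLACK (3,11): turn L to N, flip to white, move to (2,11). |black|=9
Step 12: on WHITE (2,11): turn R to E, flip to black, move to (2,12). |black|=10
Step 13: on WHITE (2,12): turn R to S, flip to black, move to (3,12). |black|=11
Step 14: on WHITE (3,12): turn R to W, flip to black, move to (3,11). |black|=12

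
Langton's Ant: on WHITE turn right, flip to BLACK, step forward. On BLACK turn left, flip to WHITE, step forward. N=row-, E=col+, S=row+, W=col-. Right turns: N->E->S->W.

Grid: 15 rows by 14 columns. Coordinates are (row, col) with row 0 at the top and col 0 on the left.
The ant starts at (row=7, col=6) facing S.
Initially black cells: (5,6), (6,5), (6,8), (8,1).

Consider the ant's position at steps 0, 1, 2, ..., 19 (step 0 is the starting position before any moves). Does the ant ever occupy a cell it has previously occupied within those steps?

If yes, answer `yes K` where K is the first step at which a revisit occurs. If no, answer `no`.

Answer: yes 6

Derivation:
Step 1: on WHITE (7,6): turn R to W, flip to black, move to (7,5). |black|=5 — new cell
Step 2: on WHITE (7,5): turn R to N, flip to black, move to (6,5). |black|=6 — new cell
Step 3: on BLACK (6,5): turn L to W, flip to white, move to (6,4). |black|=5 — new cell
Step 4: on WHITE (6,4): turn R to N, flip to black, move to (5,4). |black|=6 — new cell
Step 5: on WHITE (5,4): turn R to E, flip to black, move to (5,5). |black|=7 — new cell
Step 6: on WHITE (5,5): turn R to S, flip to black, move to (6,5). |black|=8 — REVISIT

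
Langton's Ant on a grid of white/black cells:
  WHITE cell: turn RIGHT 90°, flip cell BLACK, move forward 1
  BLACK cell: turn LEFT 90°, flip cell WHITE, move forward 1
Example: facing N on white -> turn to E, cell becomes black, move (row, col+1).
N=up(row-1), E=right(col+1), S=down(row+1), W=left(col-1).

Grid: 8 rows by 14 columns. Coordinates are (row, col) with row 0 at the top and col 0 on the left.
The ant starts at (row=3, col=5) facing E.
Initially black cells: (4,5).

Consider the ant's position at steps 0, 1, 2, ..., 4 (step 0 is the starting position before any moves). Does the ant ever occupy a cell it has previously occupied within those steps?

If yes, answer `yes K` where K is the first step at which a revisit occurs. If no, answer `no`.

Answer: no

Derivation:
Step 1: on WHITE (3,5): turn R to S, flip to black, move to (4,5). |black|=2 — new cell
Step 2: on BLACK (4,5): turn L to E, flip to white, move to (4,6). |black|=1 — new cell
Step 3: on WHITE (4,6): turn R to S, flip to black, move to (5,6). |black|=2 — new cell
Step 4: on WHITE (5,6): turn R to W, flip to black, move to (5,5). |black|=3 — new cell
No revisit within 4 steps.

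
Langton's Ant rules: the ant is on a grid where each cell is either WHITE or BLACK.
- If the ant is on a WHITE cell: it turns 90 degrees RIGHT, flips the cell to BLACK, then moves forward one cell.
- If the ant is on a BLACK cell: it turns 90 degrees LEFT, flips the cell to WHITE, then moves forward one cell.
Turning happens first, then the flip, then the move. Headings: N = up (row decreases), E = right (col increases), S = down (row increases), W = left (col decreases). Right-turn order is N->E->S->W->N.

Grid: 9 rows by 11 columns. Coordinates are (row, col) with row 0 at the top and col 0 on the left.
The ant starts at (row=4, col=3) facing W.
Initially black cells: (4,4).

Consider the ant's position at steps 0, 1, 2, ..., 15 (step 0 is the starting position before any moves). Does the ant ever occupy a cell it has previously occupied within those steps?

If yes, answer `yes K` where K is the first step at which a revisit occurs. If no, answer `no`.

Step 1: on WHITE (4,3): turn R to N, flip to black, move to (3,3). |black|=2 — new cell
Step 2: on WHITE (3,3): turn R to E, flip to black, move to (3,4). |black|=3 — new cell
Step 3: on WHITE (3,4): turn R to S, flip to black, move to (4,4). |black|=4 — new cell
Step 4: on BLACK (4,4): turn L to E, flip to white, move to (4,5). |black|=3 — new cell
Step 5: on WHITE (4,5): turn R to S, flip to black, move to (5,5). |black|=4 — new cell
Step 6: on WHITE (5,5): turn R to W, flip to black, move to (5,4). |black|=5 — new cell
Step 7: on WHITE (5,4): turn R to N, flip to black, move to (4,4). |black|=6 — REVISIT

Answer: yes 7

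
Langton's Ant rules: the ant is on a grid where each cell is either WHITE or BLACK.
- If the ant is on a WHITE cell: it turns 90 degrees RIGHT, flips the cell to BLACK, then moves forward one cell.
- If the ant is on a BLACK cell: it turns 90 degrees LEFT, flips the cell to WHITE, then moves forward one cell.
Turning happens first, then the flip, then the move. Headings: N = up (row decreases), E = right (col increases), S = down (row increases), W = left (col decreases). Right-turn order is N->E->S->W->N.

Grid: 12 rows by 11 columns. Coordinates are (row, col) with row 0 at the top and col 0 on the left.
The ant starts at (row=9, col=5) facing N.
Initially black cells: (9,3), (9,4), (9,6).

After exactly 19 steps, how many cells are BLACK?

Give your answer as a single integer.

Answer: 8

Derivation:
Step 1: on WHITE (9,5): turn R to E, flip to black, move to (9,6). |black|=4
Step 2: on BLACK (9,6): turn L to N, flip to white, move to (8,6). |black|=3
Step 3: on WHITE (8,6): turn R to E, flip to black, move to (8,7). |black|=4
Step 4: on WHITE (8,7): turn R to S, flip to black, move to (9,7). |black|=5
Step 5: on WHITE (9,7): turn R to W, flip to black, move to (9,6). |black|=6
Step 6: on WHITE (9,6): turn R to N, flip to black, move to (8,6). |black|=7
Step 7: on BLACK (8,6): turn L to W, flip to white, move to (8,5). |black|=6
Step 8: on WHITE (8,5): turn R to N, flip to black, move to (7,5). |black|=7
Step 9: on WHITE (7,5): turn R to E, flip to black, move to (7,6). |black|=8
Step 10: on WHITE (7,6): turn R to S, flip to black, move to (8,6). |black|=9
Step 11: on WHITE (8,6): turn R to W, flip to black, move to (8,5). |black|=10
Step 12: on BLACK (8,5): turn L to S, flip to white, move to (9,5). |black|=9
Step 13: on BLACK (9,5): turn L to E, flip to white, move to (9,6). |black|=8
Step 14: on BLACK (9,6): turn L to N, flip to white, move to (8,6). |black|=7
Step 15: on BLACK (8,6): turn L to W, flip to white, move to (8,5). |black|=6
Step 16: on WHITE (8,5): turn R to N, flip to black, move to (7,5). |black|=7
Step 17: on BLACK (7,5): turn L to W, flip to white, move to (7,4). |black|=6
Step 18: on WHITE (7,4): turn R to N, flip to black, move to (6,4). |black|=7
Step 19: on WHITE (6,4): turn R to E, flip to black, move to (6,5). |black|=8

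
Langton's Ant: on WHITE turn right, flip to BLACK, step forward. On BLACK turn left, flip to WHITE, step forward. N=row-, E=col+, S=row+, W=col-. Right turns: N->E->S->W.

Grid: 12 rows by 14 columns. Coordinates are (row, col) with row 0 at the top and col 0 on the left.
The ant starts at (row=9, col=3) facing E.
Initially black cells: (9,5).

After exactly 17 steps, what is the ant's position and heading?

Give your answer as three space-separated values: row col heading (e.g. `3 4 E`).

Answer: 8 3 N

Derivation:
Step 1: on WHITE (9,3): turn R to S, flip to black, move to (10,3). |black|=2
Step 2: on WHITE (10,3): turn R to W, flip to black, move to (10,2). |black|=3
Step 3: on WHITE (10,2): turn R to N, flip to black, move to (9,2). |black|=4
Step 4: on WHITE (9,2): turn R to E, flip to black, move to (9,3). |black|=5
Step 5: on BLACK (9,3): turn L to N, flip to white, move to (8,3). |black|=4
Step 6: on WHITE (8,3): turn R to E, flip to black, move to (8,4). |black|=5
Step 7: on WHITE (8,4): turn R to S, flip to black, move to (9,4). |black|=6
Step 8: on WHITE (9,4): turn R to W, flip to black, move to (9,3). |black|=7
Step 9: on WHITE (9,3): turn R to N, flip to black, move to (8,3). |black|=8
Step 10: on BLACK (8,3): turn L to W, flip to white, move to (8,2). |black|=7
Step 11: on WHITE (8,2): turn R to N, flip to black, move to (7,2). |black|=8
Step 12: on WHITE (7,2): turn R to E, flip to black, move to (7,3). |black|=9
Step 13: on WHITE (7,3): turn R to S, flip to black, move to (8,3). |black|=10
Step 14: on WHITE (8,3): turn R to W, flip to black, move to (8,2). |black|=11
Step 15: on BLACK (8,2): turn L to S, flip to white, move to (9,2). |black|=10
Step 16: on BLACK (9,2): turn L to E, flip to white, move to (9,3). |black|=9
Step 17: on BLACK (9,3): turn L to N, flip to white, move to (8,3). |black|=8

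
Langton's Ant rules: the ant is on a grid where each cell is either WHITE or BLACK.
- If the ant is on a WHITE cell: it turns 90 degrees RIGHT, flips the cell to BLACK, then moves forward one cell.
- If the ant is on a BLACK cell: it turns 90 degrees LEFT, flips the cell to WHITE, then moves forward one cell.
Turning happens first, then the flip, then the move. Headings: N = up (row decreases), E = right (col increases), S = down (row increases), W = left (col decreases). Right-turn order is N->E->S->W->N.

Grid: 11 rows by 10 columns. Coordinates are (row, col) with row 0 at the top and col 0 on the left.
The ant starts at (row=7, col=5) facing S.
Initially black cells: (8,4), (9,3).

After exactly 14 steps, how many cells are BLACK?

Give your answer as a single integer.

Answer: 12

Derivation:
Step 1: on WHITE (7,5): turn R to W, flip to black, move to (7,4). |black|=3
Step 2: on WHITE (7,4): turn R to N, flip to black, move to (6,4). |black|=4
Step 3: on WHITE (6,4): turn R to E, flip to black, move to (6,5). |black|=5
Step 4: on WHITE (6,5): turn R to S, flip to black, move to (7,5). |black|=6
Step 5: on BLACK (7,5): turn L to E, flip to white, move to (7,6). |black|=5
Step 6: on WHITE (7,6): turn R to S, flip to black, move to (8,6). |black|=6
Step 7: on WHITE (8,6): turn R to W, flip to black, move to (8,5). |black|=7
Step 8: on WHITE (8,5): turn R to N, flip to black, move to (7,5). |black|=8
Step 9: on WHITE (7,5): turn R to E, flip to black, move to (7,6). |black|=9
Step 10: on BLACK (7,6): turn L to N, flip to white, move to (6,6). |black|=8
Step 11: on WHITE (6,6): turn R to E, flip to black, move to (6,7). |black|=9
Step 12: on WHITE (6,7): turn R to S, flip to black, move to (7,7). |black|=10
Step 13: on WHITE (7,7): turn R to W, flip to black, move to (7,6). |black|=11
Step 14: on WHITE (7,6): turn R to N, flip to black, move to (6,6). |black|=12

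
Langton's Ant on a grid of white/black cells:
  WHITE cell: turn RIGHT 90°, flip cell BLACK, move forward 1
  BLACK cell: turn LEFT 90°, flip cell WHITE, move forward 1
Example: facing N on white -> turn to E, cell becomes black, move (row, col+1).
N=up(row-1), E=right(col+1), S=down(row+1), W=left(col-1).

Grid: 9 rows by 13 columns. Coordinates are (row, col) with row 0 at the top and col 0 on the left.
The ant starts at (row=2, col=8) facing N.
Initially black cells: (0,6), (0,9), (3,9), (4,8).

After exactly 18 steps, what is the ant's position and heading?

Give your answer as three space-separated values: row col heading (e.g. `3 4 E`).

Answer: 1 11 N

Derivation:
Step 1: on WHITE (2,8): turn R to E, flip to black, move to (2,9). |black|=5
Step 2: on WHITE (2,9): turn R to S, flip to black, move to (3,9). |black|=6
Step 3: on BLACK (3,9): turn L to E, flip to white, move to (3,10). |black|=5
Step 4: on WHITE (3,10): turn R to S, flip to black, move to (4,10). |black|=6
Step 5: on WHITE (4,10): turn R to W, flip to black, move to (4,9). |black|=7
Step 6: on WHITE (4,9): turn R to N, flip to black, move to (3,9). |black|=8
Step 7: on WHITE (3,9): turn R to E, flip to black, move to (3,10). |black|=9
Step 8: on BLACK (3,10): turn L to N, flip to white, move to (2,10). |black|=8
Step 9: on WHITE (2,10): turn R to E, flip to black, move to (2,11). |black|=9
Step 10: on WHITE (2,11): turn R to S, flip to black, move to (3,11). |black|=10
Step 11: on WHITE (3,11): turn R to W, flip to black, move to (3,10). |black|=11
Step 12: on WHITE (3,10): turn R to N, flip to black, move to (2,10). |black|=12
Step 13: on BLACK (2,10): turn L to W, flip to white, move to (2,9). |black|=11
Step 14: on BLACK (2,9): turn L to S, flip to white, move to (3,9). |black|=10
Step 15: on BLACK (3,9): turn L to E, flip to white, move to (3,10). |black|=9
Step 16: on BLACK (3,10): turn L to N, flip to white, move to (2,10). |black|=8
Step 17: on WHITE (2,10): turn R to E, flip to black, move to (2,11). |black|=9
Step 18: on BLACK (2,11): turn L to N, flip to white, move to (1,11). |black|=8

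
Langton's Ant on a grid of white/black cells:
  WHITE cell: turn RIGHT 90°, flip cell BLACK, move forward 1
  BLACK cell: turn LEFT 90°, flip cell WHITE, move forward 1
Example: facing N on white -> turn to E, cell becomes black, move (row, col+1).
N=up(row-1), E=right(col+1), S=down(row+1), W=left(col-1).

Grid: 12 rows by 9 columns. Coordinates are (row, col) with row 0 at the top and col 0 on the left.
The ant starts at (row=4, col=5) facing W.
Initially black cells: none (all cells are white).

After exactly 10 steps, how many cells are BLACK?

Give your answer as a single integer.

Answer: 6

Derivation:
Step 1: on WHITE (4,5): turn R to N, flip to black, move to (3,5). |black|=1
Step 2: on WHITE (3,5): turn R to E, flip to black, move to (3,6). |black|=2
Step 3: on WHITE (3,6): turn R to S, flip to black, move to (4,6). |black|=3
Step 4: on WHITE (4,6): turn R to W, flip to black, move to (4,5). |black|=4
Step 5: on BLACK (4,5): turn L to S, flip to white, move to (5,5). |black|=3
Step 6: on WHITE (5,5): turn R to W, flip to black, move to (5,4). |black|=4
Step 7: on WHITE (5,4): turn R to N, flip to black, move to (4,4). |black|=5
Step 8: on WHITE (4,4): turn R to E, flip to black, move to (4,5). |black|=6
Step 9: on WHITE (4,5): turn R to S, flip to black, move to (5,5). |black|=7
Step 10: on BLACK (5,5): turn L to E, flip to white, move to (5,6). |black|=6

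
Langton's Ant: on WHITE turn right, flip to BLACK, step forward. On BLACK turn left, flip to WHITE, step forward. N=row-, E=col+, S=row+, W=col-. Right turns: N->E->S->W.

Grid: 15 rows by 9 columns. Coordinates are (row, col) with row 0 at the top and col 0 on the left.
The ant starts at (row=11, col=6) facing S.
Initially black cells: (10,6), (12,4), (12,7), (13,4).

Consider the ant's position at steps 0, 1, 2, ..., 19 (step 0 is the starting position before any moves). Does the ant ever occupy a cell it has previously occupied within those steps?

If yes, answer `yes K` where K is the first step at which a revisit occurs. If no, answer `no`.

Answer: yes 7

Derivation:
Step 1: on WHITE (11,6): turn R to W, flip to black, move to (11,5). |black|=5 — new cell
Step 2: on WHITE (11,5): turn R to N, flip to black, move to (10,5). |black|=6 — new cell
Step 3: on WHITE (10,5): turn R to E, flip to black, move to (10,6). |black|=7 — new cell
Step 4: on BLACK (10,6): turn L to N, flip to white, move to (9,6). |black|=6 — new cell
Step 5: on WHITE (9,6): turn R to E, flip to black, move to (9,7). |black|=7 — new cell
Step 6: on WHITE (9,7): turn R to S, flip to black, move to (10,7). |black|=8 — new cell
Step 7: on WHITE (10,7): turn R to W, flip to black, move to (10,6). |black|=9 — REVISIT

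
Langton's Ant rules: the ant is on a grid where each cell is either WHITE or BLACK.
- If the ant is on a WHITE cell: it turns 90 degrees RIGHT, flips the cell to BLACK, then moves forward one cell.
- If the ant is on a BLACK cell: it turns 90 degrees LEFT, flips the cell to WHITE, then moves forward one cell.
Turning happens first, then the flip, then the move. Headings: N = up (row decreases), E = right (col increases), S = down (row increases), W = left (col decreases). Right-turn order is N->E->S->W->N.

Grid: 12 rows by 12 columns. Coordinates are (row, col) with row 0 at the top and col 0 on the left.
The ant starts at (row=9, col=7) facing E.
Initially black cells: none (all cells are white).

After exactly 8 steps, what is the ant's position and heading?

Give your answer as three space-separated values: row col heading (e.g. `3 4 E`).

Answer: 9 7 W

Derivation:
Step 1: on WHITE (9,7): turn R to S, flip to black, move to (10,7). |black|=1
Step 2: on WHITE (10,7): turn R to W, flip to black, move to (10,6). |black|=2
Step 3: on WHITE (10,6): turn R to N, flip to black, move to (9,6). |black|=3
Step 4: on WHITE (9,6): turn R to E, flip to black, move to (9,7). |black|=4
Step 5: on BLACK (9,7): turn L to N, flip to white, move to (8,7). |black|=3
Step 6: on WHITE (8,7): turn R to E, flip to black, move to (8,8). |black|=4
Step 7: on WHITE (8,8): turn R to S, flip to black, move to (9,8). |black|=5
Step 8: on WHITE (9,8): turn R to W, flip to black, move to (9,7). |black|=6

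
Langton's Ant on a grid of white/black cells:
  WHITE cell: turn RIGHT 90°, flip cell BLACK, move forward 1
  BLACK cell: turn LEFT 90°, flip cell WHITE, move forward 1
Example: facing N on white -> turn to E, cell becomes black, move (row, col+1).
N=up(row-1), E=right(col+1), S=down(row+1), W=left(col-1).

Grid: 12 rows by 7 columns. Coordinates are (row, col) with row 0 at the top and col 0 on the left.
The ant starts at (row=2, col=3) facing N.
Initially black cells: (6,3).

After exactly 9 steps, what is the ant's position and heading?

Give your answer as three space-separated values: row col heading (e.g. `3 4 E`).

Answer: 2 2 W

Derivation:
Step 1: on WHITE (2,3): turn R to E, flip to black, move to (2,4). |black|=2
Step 2: on WHITE (2,4): turn R to S, flip to black, move to (3,4). |black|=3
Step 3: on WHITE (3,4): turn R to W, flip to black, move to (3,3). |black|=4
Step 4: on WHITE (3,3): turn R to N, flip to black, move to (2,3). |black|=5
Step 5: on BLACK (2,3): turn L to W, flip to white, move to (2,2). |black|=4
Step 6: on WHITE (2,2): turn R to N, flip to black, move to (1,2). |black|=5
Step 7: on WHITE (1,2): turn R to E, flip to black, move to (1,3). |black|=6
Step 8: on WHITE (1,3): turn R to S, flip to black, move to (2,3). |black|=7
Step 9: on WHITE (2,3): turn R to W, flip to black, move to (2,2). |black|=8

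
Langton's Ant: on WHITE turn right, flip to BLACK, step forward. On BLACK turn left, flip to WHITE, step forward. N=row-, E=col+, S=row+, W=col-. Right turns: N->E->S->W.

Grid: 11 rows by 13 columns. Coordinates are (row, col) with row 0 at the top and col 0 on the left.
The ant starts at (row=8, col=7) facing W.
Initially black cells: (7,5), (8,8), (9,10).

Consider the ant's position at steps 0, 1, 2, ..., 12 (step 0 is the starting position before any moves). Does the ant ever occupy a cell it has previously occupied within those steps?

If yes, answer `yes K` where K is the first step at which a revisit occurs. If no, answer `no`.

Step 1: on WHITE (8,7): turn R to N, flip to black, move to (7,7). |black|=4 — new cell
Step 2: on WHITE (7,7): turn R to E, flip to black, move to (7,8). |black|=5 — new cell
Step 3: on WHITE (7,8): turn R to S, flip to black, move to (8,8). |black|=6 — new cell
Step 4: on BLACK (8,8): turn L to E, flip to white, move to (8,9). |black|=5 — new cell
Step 5: on WHITE (8,9): turn R to S, flip to black, move to (9,9). |black|=6 — new cell
Step 6: on WHITE (9,9): turn R to W, flip to black, move to (9,8). |black|=7 — new cell
Step 7: on WHITE (9,8): turn R to N, flip to black, move to (8,8). |black|=8 — REVISIT

Answer: yes 7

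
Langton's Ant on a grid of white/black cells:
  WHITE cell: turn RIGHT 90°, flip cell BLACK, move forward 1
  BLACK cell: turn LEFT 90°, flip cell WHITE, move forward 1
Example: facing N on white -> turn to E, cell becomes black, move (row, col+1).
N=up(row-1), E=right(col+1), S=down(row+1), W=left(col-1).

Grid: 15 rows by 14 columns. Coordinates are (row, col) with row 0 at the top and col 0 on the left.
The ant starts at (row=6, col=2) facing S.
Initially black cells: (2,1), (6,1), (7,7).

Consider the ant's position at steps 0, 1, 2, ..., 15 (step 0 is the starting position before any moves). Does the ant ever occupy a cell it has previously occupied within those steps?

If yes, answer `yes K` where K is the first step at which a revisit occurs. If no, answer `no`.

Answer: yes 5

Derivation:
Step 1: on WHITE (6,2): turn R to W, flip to black, move to (6,1). |black|=4 — new cell
Step 2: on BLACK (6,1): turn L to S, flip to white, move to (7,1). |black|=3 — new cell
Step 3: on WHITE (7,1): turn R to W, flip to black, move to (7,0). |black|=4 — new cell
Step 4: on WHITE (7,0): turn R to N, flip to black, move to (6,0). |black|=5 — new cell
Step 5: on WHITE (6,0): turn R to E, flip to black, move to (6,1). |black|=6 — REVISIT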